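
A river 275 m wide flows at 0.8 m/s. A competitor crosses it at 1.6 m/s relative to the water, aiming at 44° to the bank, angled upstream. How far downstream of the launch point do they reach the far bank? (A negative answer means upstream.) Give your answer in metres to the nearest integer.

Perpendicular speed = 1.111 m/s; crossing time = 275 / 1.111 = 247.424 s.
Net downstream speed = -0.351 m/s.
Drift = -0.351 × 247.424 = -86.832 m (upstream).

-87 m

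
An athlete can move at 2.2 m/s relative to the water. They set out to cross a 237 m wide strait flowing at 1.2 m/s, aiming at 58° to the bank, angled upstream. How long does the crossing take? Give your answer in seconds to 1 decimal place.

127.0 s

The component of the athlete's velocity perpendicular to the bank is 2.2 × sin 58° = 1.866 m/s.
The current is parallel to the bank, so it does not affect the crossing time.
Time = 237 / 1.866 = 127.030 s.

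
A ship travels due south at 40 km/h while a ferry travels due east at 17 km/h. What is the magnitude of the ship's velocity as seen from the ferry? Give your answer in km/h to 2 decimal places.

43.46 km/h

Taking east as x and north as y: ship velocity = (0.000, -40.000) km/h; ferry velocity = (17.000, 0.000) km/h.
Velocity of ship relative to ferry = (0.000, -40.000) − (17.000, 0.000) = (-17.000, -40.000) km/h.
Magnitude = |(-17.000, -40.000)| = 43.463 km/h.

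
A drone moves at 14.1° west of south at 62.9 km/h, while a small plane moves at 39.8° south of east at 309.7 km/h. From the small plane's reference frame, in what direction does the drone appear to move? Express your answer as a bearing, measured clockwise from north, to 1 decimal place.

Taking east as x and north as y: drone velocity = (-15.323, -61.005) km/h; small plane velocity = (237.937, -198.242) km/h.
Velocity of drone relative to small plane = (-15.323, -61.005) − (237.937, -198.242) = (-253.261, 137.237) km/h.
Bearing = atan2(-253.26, 137.24) = 298.45° clockwise from north.

298.5°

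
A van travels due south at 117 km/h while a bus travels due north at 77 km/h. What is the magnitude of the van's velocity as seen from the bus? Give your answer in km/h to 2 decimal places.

194.00 km/h

Taking east as x and north as y: van velocity = (0.000, -117.000) km/h; bus velocity = (0.000, 77.000) km/h.
Velocity of van relative to bus = (0.000, -117.000) − (0.000, 77.000) = (0.000, -194.000) km/h.
Magnitude = |(0.000, -194.000)| = 194.000 km/h.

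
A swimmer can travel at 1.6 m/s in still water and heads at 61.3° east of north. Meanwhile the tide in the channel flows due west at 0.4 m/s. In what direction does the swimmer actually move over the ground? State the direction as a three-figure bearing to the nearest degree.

053°

Taking east as x and north as y: velocity relative to the water = (1.403, 0.768) m/s; the water relative to ground = (-0.400, 0.000) m/s.
Velocity relative to ground = (1.403, 0.768) + (-0.400, 0.000) = (1.003, 0.768) m/s.
Bearing = atan2(1.00, 0.77) = 52.56° clockwise from north.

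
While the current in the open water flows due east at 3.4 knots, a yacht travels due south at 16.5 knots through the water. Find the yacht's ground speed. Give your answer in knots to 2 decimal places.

Taking east as x and north as y: velocity relative to the water = (0.000, -16.500) knots; the water relative to ground = (3.400, 0.000) knots.
Velocity relative to ground = (0.000, -16.500) + (3.400, 0.000) = (3.400, -16.500) knots.
Speed = |(3.400, -16.500)| = 16.847 knots.

16.85 knots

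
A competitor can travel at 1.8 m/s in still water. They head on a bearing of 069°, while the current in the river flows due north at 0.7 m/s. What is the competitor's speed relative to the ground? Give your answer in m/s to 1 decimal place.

2.2 m/s

Taking east as x and north as y: velocity relative to the water = (1.680, 0.645) m/s; the water relative to ground = (0.000, 0.700) m/s.
Velocity relative to ground = (1.680, 0.645) + (0.000, 0.700) = (1.680, 1.345) m/s.
Speed = |(1.680, 1.345)| = 2.152 m/s.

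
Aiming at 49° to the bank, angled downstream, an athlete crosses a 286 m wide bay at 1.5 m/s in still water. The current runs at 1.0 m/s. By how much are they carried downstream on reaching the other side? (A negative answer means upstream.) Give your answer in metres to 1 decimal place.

Perpendicular speed = 1.132 m/s; crossing time = 286 / 1.132 = 252.636 s.
Net downstream speed = 1.984 m/s.
Drift = 1.984 × 252.636 = 501.252 m (downstream).

501.3 m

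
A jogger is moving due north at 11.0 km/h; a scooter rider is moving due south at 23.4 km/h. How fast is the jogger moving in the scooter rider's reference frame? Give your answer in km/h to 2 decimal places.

34.40 km/h

Taking east as x and north as y: jogger velocity = (0.000, 11.000) km/h; scooter rider velocity = (0.000, -23.400) km/h.
Velocity of jogger relative to scooter rider = (0.000, 11.000) − (0.000, -23.400) = (0.000, 34.400) km/h.
Magnitude = |(0.000, 34.400)| = 34.400 km/h.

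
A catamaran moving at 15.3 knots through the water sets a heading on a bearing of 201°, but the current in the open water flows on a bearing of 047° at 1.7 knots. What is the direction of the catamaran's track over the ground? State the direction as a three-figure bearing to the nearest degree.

198°

Taking east as x and north as y: velocity relative to the water = (-5.483, -14.284) knots; the water relative to ground = (1.243, 1.159) knots.
Velocity relative to ground = (-5.483, -14.284) + (1.243, 1.159) = (-4.240, -13.124) knots.
Bearing = atan2(-4.24, -13.12) = 197.90° clockwise from north.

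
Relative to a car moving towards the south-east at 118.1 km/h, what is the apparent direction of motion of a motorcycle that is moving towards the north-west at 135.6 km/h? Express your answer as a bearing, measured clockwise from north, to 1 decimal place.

Taking east as x and north as y: motorcycle velocity = (-95.884, 95.884) km/h; car velocity = (83.509, -83.509) km/h.
Velocity of motorcycle relative to car = (-95.884, 95.884) − (83.509, -83.509) = (-179.393, 179.393) km/h.
Bearing = atan2(-179.39, 179.39) = 315.00° clockwise from north.

315.0°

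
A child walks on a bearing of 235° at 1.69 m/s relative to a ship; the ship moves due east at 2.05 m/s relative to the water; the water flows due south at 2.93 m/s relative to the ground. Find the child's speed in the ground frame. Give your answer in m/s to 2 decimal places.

In east/north components (m/s): child relative to ship = (-1.384, -0.969); ship relative to water = (2.050, 0.000); water relative to ground = (0.000, -2.930).
Sum = (0.666, -3.899) m/s.
Speed = |(0.666, -3.899)| = 3.956 m/s.

3.96 m/s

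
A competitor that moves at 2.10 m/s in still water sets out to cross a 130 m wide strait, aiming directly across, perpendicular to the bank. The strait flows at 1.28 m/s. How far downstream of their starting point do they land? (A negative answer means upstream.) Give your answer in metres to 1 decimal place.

Perpendicular speed = 2.100 m/s; crossing time = 130 / 2.100 = 61.905 s.
Net downstream speed = 1.280 m/s.
Drift = 1.280 × 61.905 = 79.238 m (downstream).

79.2 m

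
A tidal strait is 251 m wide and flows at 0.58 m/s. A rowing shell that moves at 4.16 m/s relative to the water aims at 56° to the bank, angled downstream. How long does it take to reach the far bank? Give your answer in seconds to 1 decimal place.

72.8 s

The component of the rowing shell's velocity perpendicular to the bank is 4.16 × sin 56° = 3.449 m/s.
Only the cross-stream component determines the crossing time; the current contributes nothing perpendicular to the bank.
Time = 251 / 3.449 = 72.779 s.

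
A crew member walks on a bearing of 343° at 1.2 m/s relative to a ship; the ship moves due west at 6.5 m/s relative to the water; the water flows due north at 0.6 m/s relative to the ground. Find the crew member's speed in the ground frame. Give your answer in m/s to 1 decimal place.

In east/north components (m/s): crew member relative to ship = (-0.351, 1.148); ship relative to water = (-6.500, 0.000); water relative to ground = (0.000, 0.600).
Sum = (-6.851, 1.748) m/s.
Speed = |(-6.851, 1.748)| = 7.070 m/s.

7.1 m/s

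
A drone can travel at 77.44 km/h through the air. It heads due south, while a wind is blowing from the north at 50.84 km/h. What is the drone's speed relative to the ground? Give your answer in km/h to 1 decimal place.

128.3 km/h

Taking east as x and north as y: velocity relative to the air = (0.000, -77.440) km/h; the air relative to ground = (0.000, -50.840) km/h.
Velocity relative to ground = (0.000, -77.440) + (0.000, -50.840) = (0.000, -128.280) km/h.
Speed = |(0.000, -128.280)| = 128.280 km/h.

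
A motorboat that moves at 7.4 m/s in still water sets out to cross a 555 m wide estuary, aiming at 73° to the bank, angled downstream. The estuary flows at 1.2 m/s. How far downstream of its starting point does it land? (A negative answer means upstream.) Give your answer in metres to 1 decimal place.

Perpendicular speed = 7.077 m/s; crossing time = 555 / 7.077 = 78.427 s.
Net downstream speed = 3.364 m/s.
Drift = 3.364 × 78.427 = 263.793 m (downstream).

263.8 m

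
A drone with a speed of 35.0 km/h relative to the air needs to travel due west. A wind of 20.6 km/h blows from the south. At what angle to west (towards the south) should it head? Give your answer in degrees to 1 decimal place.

The wind pushes perpendicular to the desired track; the heading must have a component into the wind equal to 20.6 km/h: 35.0 sin θ = 20.6.
sin θ = 0.5886, so θ = 36.056°.

36.1°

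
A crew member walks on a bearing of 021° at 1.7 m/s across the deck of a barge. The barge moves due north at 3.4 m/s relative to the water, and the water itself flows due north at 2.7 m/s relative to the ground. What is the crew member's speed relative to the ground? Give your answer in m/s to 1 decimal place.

In east/north components (m/s): crew member relative to barge = (0.609, 1.587); barge relative to water = (0.000, 3.400); water relative to ground = (0.000, 2.700).
Sum = (0.609, 7.687) m/s.
Speed = |(0.609, 7.687)| = 7.711 m/s.

7.7 m/s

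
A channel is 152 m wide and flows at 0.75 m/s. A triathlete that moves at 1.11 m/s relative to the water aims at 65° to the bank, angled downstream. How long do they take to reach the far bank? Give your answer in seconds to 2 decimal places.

151.09 s

The component of the triathlete's velocity perpendicular to the bank is 1.11 × sin 65° = 1.006 m/s.
Only the cross-stream component determines the crossing time; the current contributes nothing perpendicular to the bank.
Time = 152 / 1.006 = 151.093 s.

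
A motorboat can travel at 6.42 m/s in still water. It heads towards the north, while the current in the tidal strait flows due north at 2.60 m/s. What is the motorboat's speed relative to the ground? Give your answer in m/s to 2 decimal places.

Taking east as x and north as y: velocity relative to the water = (0.000, 6.420) m/s; the water relative to ground = (0.000, 2.600) m/s.
Velocity relative to ground = (0.000, 6.420) + (0.000, 2.600) = (0.000, 9.020) m/s.
Speed = |(0.000, 9.020)| = 9.020 m/s.

9.02 m/s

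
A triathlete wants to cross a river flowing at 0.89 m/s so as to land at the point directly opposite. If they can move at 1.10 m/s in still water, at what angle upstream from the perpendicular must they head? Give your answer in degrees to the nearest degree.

To cancel the current, the upstream component of the triathlete's velocity must equal the flow: 1.10 sin θ = 0.89.
sin θ = 0.89 / 1.10 = 0.8091.
θ = arcsin(0.8091) = 54.007°.

54°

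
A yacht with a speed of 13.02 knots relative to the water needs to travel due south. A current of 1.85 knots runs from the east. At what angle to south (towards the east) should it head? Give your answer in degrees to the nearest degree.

The current pushes perpendicular to the desired track; the heading must have a component into the current equal to 1.85 knots: 13.02 sin θ = 1.85.
sin θ = 0.1421, so θ = 8.169°.

8°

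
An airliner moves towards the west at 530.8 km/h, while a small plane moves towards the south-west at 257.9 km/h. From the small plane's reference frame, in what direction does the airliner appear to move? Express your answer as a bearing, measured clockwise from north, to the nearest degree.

298°

Taking east as x and north as y: airliner velocity = (-530.800, 0.000) km/h; small plane velocity = (-182.363, -182.363) km/h.
Velocity of airliner relative to small plane = (-530.800, 0.000) − (-182.363, -182.363) = (-348.437, 182.363) km/h.
Bearing = atan2(-348.44, 182.36) = 297.63° clockwise from north.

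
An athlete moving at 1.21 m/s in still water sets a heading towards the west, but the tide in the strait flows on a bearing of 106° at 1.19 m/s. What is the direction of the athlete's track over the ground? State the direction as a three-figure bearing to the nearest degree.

Taking east as x and north as y: velocity relative to the water = (-1.210, 0.000) m/s; the water relative to ground = (1.144, -0.328) m/s.
Velocity relative to ground = (-1.210, 0.000) + (1.144, -0.328) = (-0.066, -0.328) m/s.
Bearing = atan2(-0.07, -0.33) = 191.39° clockwise from north.

191°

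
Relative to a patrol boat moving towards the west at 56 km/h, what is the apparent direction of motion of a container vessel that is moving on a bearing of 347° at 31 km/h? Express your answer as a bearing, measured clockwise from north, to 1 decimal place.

Taking east as x and north as y: container vessel velocity = (-6.973, 30.205) km/h; patrol boat velocity = (-56.000, 0.000) km/h.
Velocity of container vessel relative to patrol boat = (-6.973, 30.205) − (-56.000, 0.000) = (49.027, 30.205) km/h.
Bearing = atan2(49.03, 30.21) = 58.36° clockwise from north.

058.4°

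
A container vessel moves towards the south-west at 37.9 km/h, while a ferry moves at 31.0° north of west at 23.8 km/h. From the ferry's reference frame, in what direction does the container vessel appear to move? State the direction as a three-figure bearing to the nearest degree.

189°

Taking east as x and north as y: container vessel velocity = (-26.799, -26.799) km/h; ferry velocity = (-20.401, 12.258) km/h.
Velocity of container vessel relative to ferry = (-26.799, -26.799) − (-20.401, 12.258) = (-6.399, -39.057) km/h.
Bearing = atan2(-6.40, -39.06) = 189.30° clockwise from north.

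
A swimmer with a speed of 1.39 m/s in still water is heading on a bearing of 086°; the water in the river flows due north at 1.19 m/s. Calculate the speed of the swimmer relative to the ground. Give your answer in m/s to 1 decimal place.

Taking east as x and north as y: velocity relative to the water = (1.387, 0.097) m/s; the water relative to ground = (0.000, 1.190) m/s.
Velocity relative to ground = (1.387, 0.097) + (0.000, 1.190) = (1.387, 1.287) m/s.
Speed = |(1.387, 1.287)| = 1.892 m/s.

1.9 m/s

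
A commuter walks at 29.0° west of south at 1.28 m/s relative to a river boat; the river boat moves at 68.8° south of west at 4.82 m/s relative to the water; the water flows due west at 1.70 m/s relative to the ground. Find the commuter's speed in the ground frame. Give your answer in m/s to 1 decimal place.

In east/north components (m/s): commuter relative to river boat = (-0.621, -1.120); river boat relative to water = (-1.743, -4.494); water relative to ground = (-1.700, 0.000).
Sum = (-4.064, -5.613) m/s.
Speed = |(-4.064, -5.613)| = 6.930 m/s.

6.9 m/s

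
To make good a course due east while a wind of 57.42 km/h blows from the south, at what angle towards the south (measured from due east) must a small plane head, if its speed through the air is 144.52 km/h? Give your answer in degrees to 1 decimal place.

The wind pushes perpendicular to the desired track; the heading must have a component into the wind equal to 57.42 km/h: 144.52 sin θ = 57.42.
sin θ = 0.3973, so θ = 23.410°.

23.4°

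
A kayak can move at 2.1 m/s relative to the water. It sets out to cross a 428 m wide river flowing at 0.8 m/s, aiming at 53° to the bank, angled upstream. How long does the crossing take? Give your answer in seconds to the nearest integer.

The component of the kayak's velocity perpendicular to the bank is 2.1 × sin 53° = 1.677 m/s.
The current is parallel to the bank, so it does not affect the crossing time.
Time = 428 / 1.677 = 255.197 s.

255 s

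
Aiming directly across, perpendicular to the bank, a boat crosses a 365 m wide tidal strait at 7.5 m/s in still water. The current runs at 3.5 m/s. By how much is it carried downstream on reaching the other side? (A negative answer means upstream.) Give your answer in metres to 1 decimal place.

Perpendicular speed = 7.500 m/s; crossing time = 365 / 7.500 = 48.667 s.
Net downstream speed = 3.500 m/s.
Drift = 3.500 × 48.667 = 170.333 m (downstream).

170.3 m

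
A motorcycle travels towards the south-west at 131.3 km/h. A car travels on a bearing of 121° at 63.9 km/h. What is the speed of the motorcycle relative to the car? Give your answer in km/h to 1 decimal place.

Taking east as x and north as y: motorcycle velocity = (-92.843, -92.843) km/h; car velocity = (54.773, -32.911) km/h.
Velocity of motorcycle relative to car = (-92.843, -92.843) − (54.773, -32.911) = (-147.616, -59.932) km/h.
Magnitude = |(-147.616, -59.932)| = 159.318 km/h.

159.3 km/h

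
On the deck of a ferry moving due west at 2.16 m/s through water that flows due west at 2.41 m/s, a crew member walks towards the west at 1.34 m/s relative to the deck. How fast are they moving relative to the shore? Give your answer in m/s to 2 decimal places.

5.91 m/s

In east/north components (m/s): crew member relative to ferry = (-1.340, 0.000); ferry relative to water = (-2.160, 0.000); water relative to ground = (-2.410, 0.000).
Sum = (-5.910, 0.000) m/s.
Speed = |(-5.910, 0.000)| = 5.910 m/s.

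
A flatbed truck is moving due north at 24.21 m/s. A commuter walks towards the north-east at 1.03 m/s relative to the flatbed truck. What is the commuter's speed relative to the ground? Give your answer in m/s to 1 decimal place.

Taking east as x and north as y: flatbed truck velocity = (0.000, 24.210) m/s; commuter velocity relative to flatbed truck = (0.728, 0.728) m/s.
Velocity relative to ground = (0.000, 24.210) + (0.728, 0.728) = (0.728, 24.938) m/s.
Speed = |(0.728, 24.938)| = 24.949 m/s.

24.9 m/s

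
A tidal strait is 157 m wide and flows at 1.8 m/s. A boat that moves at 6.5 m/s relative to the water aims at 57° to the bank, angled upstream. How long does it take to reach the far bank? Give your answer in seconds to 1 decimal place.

28.8 s

The component of the boat's velocity perpendicular to the bank is 6.5 × sin 57° = 5.451 m/s.
The current is parallel to the bank, so it does not affect the crossing time.
Time = 157 / 5.451 = 28.800 s.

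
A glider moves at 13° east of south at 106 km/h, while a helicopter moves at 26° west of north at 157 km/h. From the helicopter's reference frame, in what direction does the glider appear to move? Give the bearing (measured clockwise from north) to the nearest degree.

Taking east as x and north as y: glider velocity = (23.845, -103.283) km/h; helicopter velocity = (-68.824, 141.111) km/h.
Velocity of glider relative to helicopter = (23.845, -103.283) − (-68.824, 141.111) = (92.669, -244.394) km/h.
Bearing = atan2(92.67, -244.39) = 159.23° clockwise from north.

159°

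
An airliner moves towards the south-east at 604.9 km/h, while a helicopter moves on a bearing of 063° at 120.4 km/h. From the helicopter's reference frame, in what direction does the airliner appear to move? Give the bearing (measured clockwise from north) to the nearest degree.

Taking east as x and north as y: airliner velocity = (427.729, -427.729) km/h; helicopter velocity = (107.277, 54.660) km/h.
Velocity of airliner relative to helicopter = (427.729, -427.729) − (107.277, 54.660) = (320.452, -482.389) km/h.
Bearing = atan2(320.45, -482.39) = 146.40° clockwise from north.

146°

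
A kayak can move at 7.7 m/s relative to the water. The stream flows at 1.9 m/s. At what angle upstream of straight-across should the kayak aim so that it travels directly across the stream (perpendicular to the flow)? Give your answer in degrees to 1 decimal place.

14.3°

To cancel the current, the upstream component of the kayak's velocity must equal the flow: 7.7 sin θ = 1.9.
sin θ = 1.9 / 7.7 = 0.2468.
θ = arcsin(0.2468) = 14.285°.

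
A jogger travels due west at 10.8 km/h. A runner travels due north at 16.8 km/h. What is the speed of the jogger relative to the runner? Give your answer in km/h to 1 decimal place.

Taking east as x and north as y: jogger velocity = (-10.800, 0.000) km/h; runner velocity = (0.000, 16.800) km/h.
Velocity of jogger relative to runner = (-10.800, 0.000) − (0.000, 16.800) = (-10.800, -16.800) km/h.
Magnitude = |(-10.800, -16.800)| = 19.972 km/h.

20.0 km/h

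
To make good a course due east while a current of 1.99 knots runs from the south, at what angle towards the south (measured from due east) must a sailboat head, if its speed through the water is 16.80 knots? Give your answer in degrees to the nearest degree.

The current pushes perpendicular to the desired track; the heading must have a component into the current equal to 1.99 knots: 16.80 sin θ = 1.99.
sin θ = 0.1185, so θ = 6.803°.

7°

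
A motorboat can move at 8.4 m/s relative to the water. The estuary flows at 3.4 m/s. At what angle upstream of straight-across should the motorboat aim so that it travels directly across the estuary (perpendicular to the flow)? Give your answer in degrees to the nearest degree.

To cancel the current, the upstream component of the motorboat's velocity must equal the flow: 8.4 sin θ = 3.4.
sin θ = 3.4 / 8.4 = 0.4048.
θ = arcsin(0.4048) = 23.876°.

24°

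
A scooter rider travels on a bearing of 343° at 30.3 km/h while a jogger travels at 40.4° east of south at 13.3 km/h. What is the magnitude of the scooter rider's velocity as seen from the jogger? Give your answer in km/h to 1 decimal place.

42.8 km/h

Taking east as x and north as y: scooter rider velocity = (-8.859, 28.976) km/h; jogger velocity = (8.620, -10.128) km/h.
Velocity of scooter rider relative to jogger = (-8.859, 28.976) − (8.620, -10.128) = (-17.479, 39.104) km/h.
Magnitude = |(-17.479, 39.104)| = 42.833 km/h.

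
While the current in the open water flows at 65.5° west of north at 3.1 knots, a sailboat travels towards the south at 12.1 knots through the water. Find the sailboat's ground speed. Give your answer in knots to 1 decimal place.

Taking east as x and north as y: velocity relative to the water = (0.000, -12.100) knots; the water relative to ground = (-2.821, 1.286) knots.
Velocity relative to ground = (0.000, -12.100) + (-2.821, 1.286) = (-2.821, -10.814) knots.
Speed = |(-2.821, -10.814)| = 11.176 knots.

11.2 knots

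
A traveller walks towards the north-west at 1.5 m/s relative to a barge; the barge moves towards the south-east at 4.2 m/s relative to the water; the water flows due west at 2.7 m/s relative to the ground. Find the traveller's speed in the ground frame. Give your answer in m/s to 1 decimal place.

2.1 m/s

In east/north components (m/s): traveller relative to barge = (-1.061, 1.061); barge relative to water = (2.970, -2.970); water relative to ground = (-2.700, 0.000).
Sum = (-0.791, -1.909) m/s.
Speed = |(-0.791, -1.909)| = 2.066 m/s.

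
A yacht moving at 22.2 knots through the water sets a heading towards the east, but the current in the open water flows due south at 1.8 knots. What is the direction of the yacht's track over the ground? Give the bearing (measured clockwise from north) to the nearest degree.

095°

Taking east as x and north as y: velocity relative to the water = (22.200, 0.000) knots; the water relative to ground = (0.000, -1.800) knots.
Velocity relative to ground = (22.200, 0.000) + (0.000, -1.800) = (22.200, -1.800) knots.
Bearing = atan2(22.20, -1.80) = 94.64° clockwise from north.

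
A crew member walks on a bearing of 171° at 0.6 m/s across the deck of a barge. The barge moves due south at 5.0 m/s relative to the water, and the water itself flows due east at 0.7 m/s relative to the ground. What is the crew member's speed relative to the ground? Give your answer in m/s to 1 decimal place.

5.6 m/s

In east/north components (m/s): crew member relative to barge = (0.094, -0.593); barge relative to water = (0.000, -5.000); water relative to ground = (0.700, 0.000).
Sum = (0.794, -5.593) m/s.
Speed = |(0.794, -5.593)| = 5.649 m/s.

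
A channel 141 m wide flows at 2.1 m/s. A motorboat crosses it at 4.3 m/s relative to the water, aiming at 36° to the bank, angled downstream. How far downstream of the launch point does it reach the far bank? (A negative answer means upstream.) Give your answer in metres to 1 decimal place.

311.2 m

Perpendicular speed = 2.527 m/s; crossing time = 141 / 2.527 = 55.787 s.
Net downstream speed = 5.579 m/s.
Drift = 5.579 × 55.787 = 311.222 m (downstream).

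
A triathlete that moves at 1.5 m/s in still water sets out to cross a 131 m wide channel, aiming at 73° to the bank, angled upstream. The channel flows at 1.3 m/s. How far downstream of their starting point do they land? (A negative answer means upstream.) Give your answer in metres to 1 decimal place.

78.7 m

Perpendicular speed = 1.434 m/s; crossing time = 131 / 1.434 = 91.324 s.
Net downstream speed = 0.861 m/s.
Drift = 0.861 × 91.324 = 78.670 m (downstream).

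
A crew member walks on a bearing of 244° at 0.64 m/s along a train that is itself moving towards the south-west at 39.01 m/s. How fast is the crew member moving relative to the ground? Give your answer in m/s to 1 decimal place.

39.6 m/s

Taking east as x and north as y: train velocity = (-27.584, -27.584) m/s; crew member velocity relative to train = (-0.575, -0.281) m/s.
Velocity relative to ground = (-27.584, -27.584) + (-0.575, -0.281) = (-28.159, -27.865) m/s.
Speed = |(-28.159, -27.865)| = 39.616 m/s.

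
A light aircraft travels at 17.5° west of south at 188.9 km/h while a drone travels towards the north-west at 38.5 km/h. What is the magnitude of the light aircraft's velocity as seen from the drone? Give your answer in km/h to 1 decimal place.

Taking east as x and north as y: light aircraft velocity = (-56.803, -180.157) km/h; drone velocity = (-27.224, 27.224) km/h.
Velocity of light aircraft relative to drone = (-56.803, -180.157) − (-27.224, 27.224) = (-29.580, -207.381) km/h.
Magnitude = |(-29.580, -207.381)| = 209.480 km/h.

209.5 km/h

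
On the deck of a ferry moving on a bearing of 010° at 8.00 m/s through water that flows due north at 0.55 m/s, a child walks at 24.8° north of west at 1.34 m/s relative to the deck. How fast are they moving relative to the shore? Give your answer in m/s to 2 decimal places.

In east/north components (m/s): child relative to ferry = (-1.216, 0.562); ferry relative to water = (1.389, 7.878); water relative to ground = (0.000, 0.550).
Sum = (0.173, 8.991) m/s.
Speed = |(0.173, 8.991)| = 8.992 m/s.

8.99 m/s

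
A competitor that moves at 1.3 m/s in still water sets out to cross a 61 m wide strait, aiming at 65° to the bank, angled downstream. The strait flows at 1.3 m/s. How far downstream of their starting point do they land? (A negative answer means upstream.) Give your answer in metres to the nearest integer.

Perpendicular speed = 1.178 m/s; crossing time = 61 / 1.178 = 51.774 s.
Net downstream speed = 1.849 m/s.
Drift = 1.849 × 51.774 = 95.751 m (downstream).

96 m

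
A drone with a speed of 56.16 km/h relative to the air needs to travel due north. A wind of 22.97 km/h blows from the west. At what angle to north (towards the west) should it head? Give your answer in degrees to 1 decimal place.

The wind pushes perpendicular to the desired track; the heading must have a component into the wind equal to 22.97 km/h: 56.16 sin θ = 22.97.
sin θ = 0.4090, so θ = 24.143°.

24.1°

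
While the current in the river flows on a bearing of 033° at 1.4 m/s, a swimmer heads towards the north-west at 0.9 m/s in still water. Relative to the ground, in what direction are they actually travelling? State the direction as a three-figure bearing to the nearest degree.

004°

Taking east as x and north as y: velocity relative to the water = (-0.636, 0.636) m/s; the water relative to ground = (0.762, 1.174) m/s.
Velocity relative to ground = (-0.636, 0.636) + (0.762, 1.174) = (0.126, 1.811) m/s.
Bearing = atan2(0.13, 1.81) = 3.98° clockwise from north.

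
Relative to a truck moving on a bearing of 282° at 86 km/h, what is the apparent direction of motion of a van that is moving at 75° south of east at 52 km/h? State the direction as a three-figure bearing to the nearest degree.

Taking east as x and north as y: van velocity = (13.459, -50.228) km/h; truck velocity = (-84.121, 17.880) km/h.
Velocity of van relative to truck = (13.459, -50.228) − (-84.121, 17.880) = (97.579, -68.109) km/h.
Bearing = atan2(97.58, -68.11) = 124.91° clockwise from north.

125°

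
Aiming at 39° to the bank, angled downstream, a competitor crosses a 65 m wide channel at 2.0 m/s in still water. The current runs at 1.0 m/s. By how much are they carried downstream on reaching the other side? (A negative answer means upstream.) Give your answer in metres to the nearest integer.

132 m

Perpendicular speed = 1.259 m/s; crossing time = 65 / 1.259 = 51.643 s.
Net downstream speed = 2.554 m/s.
Drift = 2.554 × 51.643 = 131.911 m (downstream).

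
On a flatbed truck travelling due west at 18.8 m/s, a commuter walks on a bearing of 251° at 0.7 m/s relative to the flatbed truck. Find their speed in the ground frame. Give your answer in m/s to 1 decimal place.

19.5 m/s

Taking east as x and north as y: flatbed truck velocity = (-18.800, 0.000) m/s; commuter velocity relative to flatbed truck = (-0.662, -0.228) m/s.
Velocity relative to ground = (-18.800, 0.000) + (-0.662, -0.228) = (-19.462, -0.228) m/s.
Speed = |(-19.462, -0.228)| = 19.463 m/s.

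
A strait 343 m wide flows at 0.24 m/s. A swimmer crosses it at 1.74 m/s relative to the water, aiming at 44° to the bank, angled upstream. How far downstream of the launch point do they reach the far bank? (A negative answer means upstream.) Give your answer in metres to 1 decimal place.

Perpendicular speed = 1.209 m/s; crossing time = 343 / 1.209 = 283.775 s.
Net downstream speed = -1.012 m/s.
Drift = -1.012 × 283.775 = -287.081 m (upstream).

-287.1 m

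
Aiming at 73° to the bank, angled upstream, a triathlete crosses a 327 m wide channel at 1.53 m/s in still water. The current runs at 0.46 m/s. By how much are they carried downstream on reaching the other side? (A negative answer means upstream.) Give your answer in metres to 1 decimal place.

Perpendicular speed = 1.463 m/s; crossing time = 327 / 1.463 = 223.491 s.
Net downstream speed = 0.013 m/s.
Drift = 0.013 × 223.491 = 2.832 m (downstream).

2.8 m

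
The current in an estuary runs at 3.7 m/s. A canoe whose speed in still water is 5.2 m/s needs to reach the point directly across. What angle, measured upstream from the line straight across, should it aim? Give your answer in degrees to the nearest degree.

45°

To cancel the current, the upstream component of the canoe's velocity must equal the flow: 5.2 sin θ = 3.7.
sin θ = 3.7 / 5.2 = 0.7115.
θ = arcsin(0.7115) = 45.360°.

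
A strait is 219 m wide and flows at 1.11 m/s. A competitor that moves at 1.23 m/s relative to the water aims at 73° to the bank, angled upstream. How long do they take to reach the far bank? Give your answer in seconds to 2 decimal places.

The component of the competitor's velocity perpendicular to the bank is 1.23 × sin 73° = 1.176 m/s.
Only the cross-stream component determines the crossing time; the current contributes nothing perpendicular to the bank.
Time = 219 / 1.176 = 186.184 s.

186.18 s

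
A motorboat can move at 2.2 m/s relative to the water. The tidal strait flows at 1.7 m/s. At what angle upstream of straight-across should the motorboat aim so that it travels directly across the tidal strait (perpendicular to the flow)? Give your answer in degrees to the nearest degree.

51°

To cancel the current, the upstream component of the motorboat's velocity must equal the flow: 2.2 sin θ = 1.7.
sin θ = 1.7 / 2.2 = 0.7727.
θ = arcsin(0.7727) = 50.599°.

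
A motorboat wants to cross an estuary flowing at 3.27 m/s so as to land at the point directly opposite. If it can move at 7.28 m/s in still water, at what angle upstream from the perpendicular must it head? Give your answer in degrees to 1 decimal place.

To cancel the current, the upstream component of the motorboat's velocity must equal the flow: 7.28 sin θ = 3.27.
sin θ = 3.27 / 7.28 = 0.4492.
θ = arcsin(0.4492) = 26.691°.

26.7°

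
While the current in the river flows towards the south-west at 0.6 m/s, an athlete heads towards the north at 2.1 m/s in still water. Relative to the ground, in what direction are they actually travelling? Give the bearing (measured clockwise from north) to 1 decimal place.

345.8°

Taking east as x and north as y: velocity relative to the water = (0.000, 2.100) m/s; the water relative to ground = (-0.424, -0.424) m/s.
Velocity relative to ground = (0.000, 2.100) + (-0.424, -0.424) = (-0.424, 1.676) m/s.
Bearing = atan2(-0.42, 1.68) = 345.79° clockwise from north.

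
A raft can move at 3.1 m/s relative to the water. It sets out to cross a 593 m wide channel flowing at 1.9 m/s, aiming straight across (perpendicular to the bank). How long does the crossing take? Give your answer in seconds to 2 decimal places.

The component of the raft's velocity perpendicular to the bank is 3.1 m/s.
Only the cross-stream component determines the crossing time; the current contributes nothing perpendicular to the bank.
Time = 593 / 3.100 = 191.290 s.

191.29 s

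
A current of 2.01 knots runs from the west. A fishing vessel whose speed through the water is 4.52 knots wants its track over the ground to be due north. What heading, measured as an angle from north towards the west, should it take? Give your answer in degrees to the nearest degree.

The current pushes perpendicular to the desired track; the heading must have a component into the current equal to 2.01 knots: 4.52 sin θ = 2.01.
sin θ = 0.4447, so θ = 26.404°.

26°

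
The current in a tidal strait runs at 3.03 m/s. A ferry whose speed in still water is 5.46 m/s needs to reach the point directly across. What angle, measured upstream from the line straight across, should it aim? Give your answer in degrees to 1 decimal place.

To cancel the current, the upstream component of the ferry's velocity must equal the flow: 5.46 sin θ = 3.03.
sin θ = 3.03 / 5.46 = 0.5549.
θ = arcsin(0.5549) = 33.707°.

33.7°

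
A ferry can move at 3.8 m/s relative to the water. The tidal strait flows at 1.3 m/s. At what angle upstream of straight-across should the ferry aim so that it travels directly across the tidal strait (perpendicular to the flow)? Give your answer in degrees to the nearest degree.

20°

To cancel the current, the upstream component of the ferry's velocity must equal the flow: 3.8 sin θ = 1.3.
sin θ = 1.3 / 3.8 = 0.3421.
θ = arcsin(0.3421) = 20.005°.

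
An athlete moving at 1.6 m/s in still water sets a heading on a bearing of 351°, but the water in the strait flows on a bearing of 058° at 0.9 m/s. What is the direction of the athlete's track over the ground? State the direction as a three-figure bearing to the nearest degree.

Taking east as x and north as y: velocity relative to the water = (-0.250, 1.580) m/s; the water relative to ground = (0.763, 0.477) m/s.
Velocity relative to ground = (-0.250, 1.580) + (0.763, 0.477) = (0.513, 2.057) m/s.
Bearing = atan2(0.51, 2.06) = 14.00° clockwise from north.

014°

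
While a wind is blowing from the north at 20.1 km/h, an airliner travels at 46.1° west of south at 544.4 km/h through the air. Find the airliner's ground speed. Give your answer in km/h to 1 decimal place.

Taking east as x and north as y: velocity relative to the air = (-392.268, -377.488) km/h; the air relative to ground = (0.000, -20.100) km/h.
Velocity relative to ground = (-392.268, -377.488) + (0.000, -20.100) = (-392.268, -397.588) km/h.
Speed = |(-392.268, -397.588)| = 558.525 km/h.

558.5 km/h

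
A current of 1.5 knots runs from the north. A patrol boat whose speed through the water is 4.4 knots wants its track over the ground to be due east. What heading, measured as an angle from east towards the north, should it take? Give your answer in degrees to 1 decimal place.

19.9°

The current pushes perpendicular to the desired track; the heading must have a component into the current equal to 1.5 knots: 4.4 sin θ = 1.5.
sin θ = 0.3409, so θ = 19.932°.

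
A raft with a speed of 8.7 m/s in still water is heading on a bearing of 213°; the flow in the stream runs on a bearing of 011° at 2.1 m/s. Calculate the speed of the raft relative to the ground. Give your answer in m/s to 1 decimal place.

6.8 m/s

Taking east as x and north as y: velocity relative to the water = (-4.738, -7.296) m/s; the water relative to ground = (0.401, 2.061) m/s.
Velocity relative to ground = (-4.738, -7.296) + (0.401, 2.061) = (-4.338, -5.235) m/s.
Speed = |(-4.338, -5.235)| = 6.799 m/s.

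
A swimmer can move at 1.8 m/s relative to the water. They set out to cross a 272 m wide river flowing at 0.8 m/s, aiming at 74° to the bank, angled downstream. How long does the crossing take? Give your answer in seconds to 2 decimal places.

157.20 s

The component of the swimmer's velocity perpendicular to the bank is 1.8 × sin 74° = 1.730 m/s.
Only the cross-stream component determines the crossing time; the current contributes nothing perpendicular to the bank.
Time = 272 / 1.730 = 157.201 s.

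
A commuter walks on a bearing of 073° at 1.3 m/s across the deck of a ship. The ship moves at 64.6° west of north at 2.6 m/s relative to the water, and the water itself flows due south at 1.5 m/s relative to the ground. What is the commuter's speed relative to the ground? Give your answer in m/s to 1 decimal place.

In east/north components (m/s): commuter relative to ship = (1.243, 0.380); ship relative to water = (-2.349, 1.115); water relative to ground = (0.000, -1.500).
Sum = (-1.105, -0.005) m/s.
Speed = |(-1.105, -0.005)| = 1.105 m/s.

1.1 m/s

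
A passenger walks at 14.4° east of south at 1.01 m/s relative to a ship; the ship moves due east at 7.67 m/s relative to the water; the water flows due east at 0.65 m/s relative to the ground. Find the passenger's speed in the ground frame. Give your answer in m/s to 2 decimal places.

8.63 m/s

In east/north components (m/s): passenger relative to ship = (0.251, -0.978); ship relative to water = (7.670, 0.000); water relative to ground = (0.650, 0.000).
Sum = (8.571, -0.978) m/s.
Speed = |(8.571, -0.978)| = 8.627 m/s.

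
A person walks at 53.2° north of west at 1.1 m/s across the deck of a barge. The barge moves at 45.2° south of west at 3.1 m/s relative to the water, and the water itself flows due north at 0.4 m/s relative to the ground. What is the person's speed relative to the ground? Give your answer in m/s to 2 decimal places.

2.99 m/s

In east/north components (m/s): person relative to barge = (-0.659, 0.881); barge relative to water = (-2.184, -2.200); water relative to ground = (0.000, 0.400).
Sum = (-2.843, -0.919) m/s.
Speed = |(-2.843, -0.919)| = 2.988 m/s.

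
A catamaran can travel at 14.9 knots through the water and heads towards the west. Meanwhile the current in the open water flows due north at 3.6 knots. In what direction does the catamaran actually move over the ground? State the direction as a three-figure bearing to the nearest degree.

284°

Taking east as x and north as y: velocity relative to the water = (-14.900, 0.000) knots; the water relative to ground = (0.000, 3.600) knots.
Velocity relative to ground = (-14.900, 0.000) + (0.000, 3.600) = (-14.900, 3.600) knots.
Bearing = atan2(-14.90, 3.60) = 283.58° clockwise from north.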